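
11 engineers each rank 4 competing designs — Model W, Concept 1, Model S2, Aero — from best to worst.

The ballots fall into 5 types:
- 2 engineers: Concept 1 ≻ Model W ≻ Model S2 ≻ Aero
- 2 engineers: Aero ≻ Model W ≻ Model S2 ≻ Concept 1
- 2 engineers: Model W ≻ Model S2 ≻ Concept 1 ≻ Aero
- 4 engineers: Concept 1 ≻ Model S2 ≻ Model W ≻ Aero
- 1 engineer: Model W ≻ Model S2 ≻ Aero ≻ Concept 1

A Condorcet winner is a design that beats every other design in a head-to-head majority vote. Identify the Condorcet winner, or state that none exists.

Pairwise majorities:
Model W–Concept 1: Concept 1 6–5.
Model W–Model S2: Model W 7–4.
Model W vs Aero: Model W, 9–2.
Concept 1 vs Model S2: Concept 1 wins 6–5.
Concept 1 vs Aero: Concept 1 wins 8–3.
Model S2 vs Aero: Model S2, 9–2.
Concept 1 defeats every rival head-to-head and is the Condorcet winner.

Concept 1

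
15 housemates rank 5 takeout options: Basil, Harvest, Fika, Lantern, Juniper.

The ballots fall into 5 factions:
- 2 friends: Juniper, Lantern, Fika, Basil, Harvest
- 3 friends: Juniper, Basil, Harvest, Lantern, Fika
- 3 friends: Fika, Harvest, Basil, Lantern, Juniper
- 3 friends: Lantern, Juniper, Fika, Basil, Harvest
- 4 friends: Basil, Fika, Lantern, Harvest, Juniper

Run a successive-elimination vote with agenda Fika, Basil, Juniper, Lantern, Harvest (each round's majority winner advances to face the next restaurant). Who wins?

Round 1: Fika vs Basil — 8–7, Fika advances.
Round 2: Fika vs Juniper — 7–8, Juniper advances.
Round 3: Juniper vs Lantern — 5–10, Lantern advances.
Round 4: Lantern vs Harvest — 9–6, Lantern advances.
The agenda winner is Lantern.

Lantern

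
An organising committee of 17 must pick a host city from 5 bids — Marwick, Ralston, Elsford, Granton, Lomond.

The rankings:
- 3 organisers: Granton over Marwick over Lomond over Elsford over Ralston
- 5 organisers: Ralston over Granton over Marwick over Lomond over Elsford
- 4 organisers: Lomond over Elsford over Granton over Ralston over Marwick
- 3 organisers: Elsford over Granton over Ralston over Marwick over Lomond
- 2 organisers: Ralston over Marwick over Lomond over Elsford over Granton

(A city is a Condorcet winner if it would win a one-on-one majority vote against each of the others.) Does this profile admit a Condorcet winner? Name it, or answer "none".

none

Head-to-head results (17 organisers):
Marwick vs Ralston: Marwick preferred on 3 ballots; Ralston wins 14–3.
Marwick vs Elsford: Marwick is ranked higher on 3+5+2 = 10 ballots, Elsford on 7. Marwick wins 10–7.
Marwick–Granton: Granton 15–2.
Marwick vs Lomond: Marwick wins 13–4.
Ralston vs Elsford: 7 to 10, Elsford.
Ralston vs Granton: Granton wins 10–7.
Ralston vs Lomond: Ralston, 10–7.
Elsford vs Granton: 4+3+2 = 9 for Elsford, 8 for Granton — Elsford by 9–8.
Elsford vs Lomond: Lomond wins 14–3.
Granton vs Lomond: Granton, 11–6.
Each city drops at least one matchup (Marwick loses to Ralston; Ralston loses to Elsford; Elsford loses to Marwick; Granton loses to Elsford; Lomond loses to Marwick); the cycle Marwick → Elsford → Ralston → Marwick rules out a Condorcet winner.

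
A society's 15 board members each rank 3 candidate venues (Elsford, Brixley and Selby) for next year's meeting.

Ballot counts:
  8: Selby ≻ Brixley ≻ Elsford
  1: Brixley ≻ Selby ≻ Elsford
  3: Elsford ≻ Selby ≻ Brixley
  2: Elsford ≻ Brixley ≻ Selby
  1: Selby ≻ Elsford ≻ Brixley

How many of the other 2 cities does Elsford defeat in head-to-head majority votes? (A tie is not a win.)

0

Elsford against each rival (15 organisers):
Elsford vs Brixley: 6 to 9, Brixley.
Elsford vs Selby: 5 to 10, Selby.
Elsford beats no one; loses to Brixley, Selby — 0 pairwise wins.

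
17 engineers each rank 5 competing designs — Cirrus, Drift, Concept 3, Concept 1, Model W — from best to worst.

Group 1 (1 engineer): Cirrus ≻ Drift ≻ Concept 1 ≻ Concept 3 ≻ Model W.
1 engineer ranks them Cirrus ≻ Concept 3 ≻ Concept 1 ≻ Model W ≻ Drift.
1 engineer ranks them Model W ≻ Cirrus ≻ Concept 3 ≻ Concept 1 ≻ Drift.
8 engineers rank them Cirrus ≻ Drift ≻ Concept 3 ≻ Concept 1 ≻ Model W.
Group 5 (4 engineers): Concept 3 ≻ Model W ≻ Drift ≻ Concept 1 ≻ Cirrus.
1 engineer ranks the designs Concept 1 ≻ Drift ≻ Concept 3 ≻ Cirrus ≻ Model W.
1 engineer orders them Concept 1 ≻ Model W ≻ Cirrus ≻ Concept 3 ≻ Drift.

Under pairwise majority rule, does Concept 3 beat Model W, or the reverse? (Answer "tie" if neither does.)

Ballots ranking Concept 3 above Model W: 1 + 1 + 8 + 4 + 1 = 15.
Ballots ranking Model W above Concept 3: 17 − 15 = 2.
Concept 3 wins the head-to-head 15–2.

Concept 3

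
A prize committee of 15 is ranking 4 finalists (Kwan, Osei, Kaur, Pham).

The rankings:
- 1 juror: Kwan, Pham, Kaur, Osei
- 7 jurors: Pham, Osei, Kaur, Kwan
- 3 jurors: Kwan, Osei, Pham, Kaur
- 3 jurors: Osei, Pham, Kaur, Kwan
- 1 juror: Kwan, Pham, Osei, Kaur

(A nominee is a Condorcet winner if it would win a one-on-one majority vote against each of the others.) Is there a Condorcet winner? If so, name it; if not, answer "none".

Pairwise majorities:
Kwan–Osei: Osei 10–5.
Kwan vs Kaur: Kaur wins 10–5.
Kwan vs Pham: Pham wins 10–5.
Osei vs Kaur: Osei wins 14–1.
Osei–Pham: Pham 9–6.
Kaur–Pham: Pham 15–0.
Pham beats each of Kwan, Osei, Kaur — Pham is the Condorcet winner.

Pham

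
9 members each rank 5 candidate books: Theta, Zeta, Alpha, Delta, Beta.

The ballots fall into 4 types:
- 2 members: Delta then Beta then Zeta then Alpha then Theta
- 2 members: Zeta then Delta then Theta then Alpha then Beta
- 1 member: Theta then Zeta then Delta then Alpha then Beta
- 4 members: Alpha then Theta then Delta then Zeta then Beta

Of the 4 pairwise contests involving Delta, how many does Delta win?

Delta against each rival (9 members):
Delta vs Theta: Theta, 5–4.
Delta vs Zeta: Delta, 6–3.
Delta vs Alpha: Delta is ranked higher on 2+2+1 = 5 ballots, Alpha on 4. Delta wins 5–4.
Delta vs Beta: Delta preferred on 2+2+1+4 = 9 ballots; Delta wins 9–0.
Delta beats Zeta, Alpha, Beta; loses to Theta — 3 pairwise wins.

3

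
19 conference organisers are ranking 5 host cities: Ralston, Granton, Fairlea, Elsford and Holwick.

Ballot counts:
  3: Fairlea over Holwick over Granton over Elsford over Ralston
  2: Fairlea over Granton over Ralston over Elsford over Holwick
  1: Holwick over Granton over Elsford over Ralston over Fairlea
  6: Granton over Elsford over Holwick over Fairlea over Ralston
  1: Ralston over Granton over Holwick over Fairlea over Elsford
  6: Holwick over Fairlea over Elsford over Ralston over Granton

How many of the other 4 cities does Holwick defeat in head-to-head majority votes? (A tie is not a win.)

4

Holwick against each rival (19 organisers):
Holwick–Ralston: Holwick 16–3.
Holwick vs Granton: 3+1+6 = 10 for Holwick, 9 for Granton — Holwick by 10–9.
Holwick–Fairlea: Holwick 14–5.
Holwick vs Elsford: 3+1+1+6 = 11 for Holwick, 8 for Elsford — Holwick by 11–8.
Holwick beats Ralston, Granton, Fairlea, Elsford — 4 pairwise wins.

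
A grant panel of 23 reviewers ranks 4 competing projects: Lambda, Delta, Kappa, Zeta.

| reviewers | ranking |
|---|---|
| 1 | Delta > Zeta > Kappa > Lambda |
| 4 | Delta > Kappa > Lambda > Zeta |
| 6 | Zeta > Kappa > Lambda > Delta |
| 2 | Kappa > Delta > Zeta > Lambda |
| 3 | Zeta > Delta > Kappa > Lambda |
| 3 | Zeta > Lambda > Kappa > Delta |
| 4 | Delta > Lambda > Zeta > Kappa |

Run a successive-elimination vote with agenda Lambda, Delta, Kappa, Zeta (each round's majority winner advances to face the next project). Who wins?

Round 1: Lambda vs Delta — 9–14, Delta advances.
Round 2: Delta vs Kappa — 12–11, Delta advances.
Round 3: Delta vs Zeta — 11–12, Zeta advances.
The agenda winner is Zeta.

Zeta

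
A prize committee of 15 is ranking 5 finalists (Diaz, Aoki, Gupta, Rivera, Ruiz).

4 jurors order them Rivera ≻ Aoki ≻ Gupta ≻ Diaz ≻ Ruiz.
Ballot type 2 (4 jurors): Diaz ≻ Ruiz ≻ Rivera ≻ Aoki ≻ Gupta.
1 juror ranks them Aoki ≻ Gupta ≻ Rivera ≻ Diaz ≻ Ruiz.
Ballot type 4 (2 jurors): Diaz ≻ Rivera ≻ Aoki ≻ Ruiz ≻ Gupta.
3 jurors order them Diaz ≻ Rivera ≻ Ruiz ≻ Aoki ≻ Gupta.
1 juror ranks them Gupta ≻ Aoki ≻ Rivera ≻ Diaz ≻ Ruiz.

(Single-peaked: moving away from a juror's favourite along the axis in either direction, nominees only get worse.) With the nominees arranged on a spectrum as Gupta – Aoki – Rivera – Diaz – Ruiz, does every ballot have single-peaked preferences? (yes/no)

yes

Axis positions: Gupta=1, Aoki=2, Rivera=3, Diaz=4, Ruiz=5.
Ballot type 1 (peak Rivera at position 3): ranking walks positions 3-2-1-4-5, expanding outward from the peak — single-peaked.
Ballot type 2 (peak Diaz at position 4): ranking walks positions 4-5-3-2-1, expanding outward from the peak — single-peaked.
Ballot type 3 (peak Aoki at position 2): ranking walks positions 2-1-3-4-5, expanding outward from the peak — single-peaked.
Ballot type 4 (peak Diaz at position 4): ranking walks positions 4-3-2-5-1, expanding outward from the peak — single-peaked.
Ballot type 5 (peak Diaz at position 4): ranking walks positions 4-3-5-2-1, expanding outward from the peak — single-peaked.
Ballot type 6 (peak Gupta at position 1): ranking walks positions 1-2-3-4-5, expanding outward from the peak — single-peaked.
Every ranking is single-peaked on this axis.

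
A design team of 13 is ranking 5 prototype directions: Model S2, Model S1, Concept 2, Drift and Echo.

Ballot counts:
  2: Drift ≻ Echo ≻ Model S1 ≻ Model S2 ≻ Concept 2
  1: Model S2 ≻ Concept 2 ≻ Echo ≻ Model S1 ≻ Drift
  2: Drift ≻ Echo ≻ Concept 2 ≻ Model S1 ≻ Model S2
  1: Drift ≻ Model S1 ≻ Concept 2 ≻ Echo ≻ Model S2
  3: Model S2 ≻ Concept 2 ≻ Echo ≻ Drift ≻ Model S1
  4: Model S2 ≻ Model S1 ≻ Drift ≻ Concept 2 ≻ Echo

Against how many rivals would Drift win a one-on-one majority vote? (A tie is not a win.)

3

Drift against each rival (13 engineers):
Drift vs Model S2: 5 to 8, Model S2.
Drift vs Model S1: Drift preferred on 2+2+1+3 = 8 ballots; Drift wins 8–5.
Drift vs Concept 2: Drift wins 9–4.
Drift–Echo: Drift 9–4.
Drift beats Model S1, Concept 2, Echo; loses to Model S2 — 3 pairwise wins.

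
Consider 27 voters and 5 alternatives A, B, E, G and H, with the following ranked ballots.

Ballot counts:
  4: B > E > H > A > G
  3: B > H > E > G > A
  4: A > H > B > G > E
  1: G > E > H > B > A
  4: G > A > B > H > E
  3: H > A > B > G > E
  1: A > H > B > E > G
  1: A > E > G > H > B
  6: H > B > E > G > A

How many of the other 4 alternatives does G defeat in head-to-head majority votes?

G against each rival (27 voters):
G–A: G 14–13.
G vs B: G preferred on 1+4+1 = 6 ballots; B wins 21–6.
G vs E: G preferred on 4+1+4+3 = 12 ballots; E wins 15–12.
G vs H: G is ranked higher on 1+4+1 = 6 ballots, H on 21. H wins 21–6.
G beats A; loses to B, E, H — 1 pairwise win.

1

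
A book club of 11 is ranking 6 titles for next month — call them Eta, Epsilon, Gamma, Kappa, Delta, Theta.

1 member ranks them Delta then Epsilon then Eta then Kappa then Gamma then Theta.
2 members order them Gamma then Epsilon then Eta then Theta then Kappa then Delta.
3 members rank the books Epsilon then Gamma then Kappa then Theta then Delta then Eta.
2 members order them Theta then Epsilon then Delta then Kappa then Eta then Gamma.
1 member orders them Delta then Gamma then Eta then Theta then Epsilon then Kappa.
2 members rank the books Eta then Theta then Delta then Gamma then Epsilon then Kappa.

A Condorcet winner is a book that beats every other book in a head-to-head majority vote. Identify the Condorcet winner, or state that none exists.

Pairwise majorities:
Eta vs Epsilon: Eta is ranked higher on 1+2 = 3 ballots, Epsilon on 8. Epsilon wins 8–3.
Eta vs Gamma: Eta preferred on 1+2+2 = 5 ballots; Gamma wins 6–5.
Eta vs Kappa: Eta preferred on 1+2+1+2 = 6 ballots; Eta wins 6–5.
Eta vs Delta: 2+2 = 4 for Eta, 7 for Delta — Delta by 7–4.
Eta vs Theta: 1+2+1+2 = 6 for Eta, 5 for Theta — Eta by 6–5.
Epsilon vs Gamma: Epsilon is ranked higher on 1+3+2 = 6 ballots, Gamma on 5. Epsilon wins 6–5.
Epsilon vs Kappa: 11 to 0, Epsilon.
Epsilon vs Delta: Epsilon is ranked higher on 2+3+2 = 7 ballots, Delta on 4. Epsilon wins 7–4.
Epsilon vs Theta: 6 to 5, Epsilon.
Gamma vs Kappa: Gamma preferred on 2+3+1+2 = 8 ballots; Gamma wins 8–3.
Gamma vs Delta: 2+3 = 5 for Gamma, 6 for Delta — Delta by 6–5.
Gamma vs Theta: Gamma is ranked higher on 1+2+3+1 = 7 ballots, Theta on 4. Gamma wins 7–4.
Kappa vs Delta: Kappa preferred on 2+3 = 5 ballots; Delta wins 6–5.
Kappa vs Theta: Kappa preferred on 1+3 = 4 ballots; Theta wins 7–4.
Delta vs Theta: 2 to 9, Theta.
Epsilon wins every pairwise contest, so Epsilon is the Condorcet winner.

Epsilon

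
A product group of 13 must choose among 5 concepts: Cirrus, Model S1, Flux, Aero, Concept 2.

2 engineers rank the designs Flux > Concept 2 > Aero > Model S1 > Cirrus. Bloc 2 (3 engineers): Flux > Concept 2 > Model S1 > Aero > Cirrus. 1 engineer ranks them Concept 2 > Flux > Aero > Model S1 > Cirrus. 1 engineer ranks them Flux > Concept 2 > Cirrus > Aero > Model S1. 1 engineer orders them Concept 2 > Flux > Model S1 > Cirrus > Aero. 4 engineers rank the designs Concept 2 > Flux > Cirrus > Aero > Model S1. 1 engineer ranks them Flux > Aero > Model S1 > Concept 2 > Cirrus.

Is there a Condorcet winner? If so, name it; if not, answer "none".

Flux

Head-to-head results (13 engineers):
Cirrus vs Model S1: 1+4 = 5 for Cirrus, 8 for Model S1 — Model S1 by 8–5.
Cirrus vs Flux: Cirrus preferred on 0 ballots; Flux wins 13–0.
Cirrus vs Aero: 6 to 7, Aero.
Cirrus vs Concept 2: 0 to 13, Concept 2.
Model S1 vs Flux: 0 to 13, Flux.
Model S1 vs Aero: 4 to 9, Aero.
Model S1 vs Concept 2: 1 to 12, Concept 2.
Flux vs Aero: Flux preferred on 13 ballots; Flux wins 13–0.
Flux vs Concept 2: Flux preferred on 2+3+1+1 = 7 ballots; Flux wins 7–6.
Aero vs Concept 2: 1 for Aero, 12 for Concept 2 — Concept 2 by 12–1.
Only Flux has no losses; Flux is the Condorcet winner.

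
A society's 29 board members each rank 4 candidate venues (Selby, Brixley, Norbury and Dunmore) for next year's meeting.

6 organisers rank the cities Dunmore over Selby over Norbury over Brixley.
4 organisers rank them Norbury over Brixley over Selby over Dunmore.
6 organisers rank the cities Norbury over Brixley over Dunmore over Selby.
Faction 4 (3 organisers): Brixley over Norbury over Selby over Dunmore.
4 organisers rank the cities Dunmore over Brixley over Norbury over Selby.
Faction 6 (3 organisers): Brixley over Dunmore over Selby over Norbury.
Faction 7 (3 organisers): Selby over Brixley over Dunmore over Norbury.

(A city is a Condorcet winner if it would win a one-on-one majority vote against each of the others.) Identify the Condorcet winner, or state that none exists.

none

Check each pair by majority over 29 ballots:
Selby vs Brixley: Brixley wins 20–9.
Selby vs Norbury: Norbury wins 17–12.
Selby vs Dunmore: Dunmore wins 19–10.
Brixley vs Norbury: Norbury, 16–13.
Brixley–Dunmore: Brixley 19–10.
Norbury vs Dunmore: Dunmore, 16–13.
No city is unbeaten: Selby loses to Brixley; Brixley loses to Norbury; Norbury loses to Dunmore; Dunmore loses to Brixley. In particular Brixley beats Dunmore beats Norbury beats Brixley is a majority cycle — no Condorcet winner exists.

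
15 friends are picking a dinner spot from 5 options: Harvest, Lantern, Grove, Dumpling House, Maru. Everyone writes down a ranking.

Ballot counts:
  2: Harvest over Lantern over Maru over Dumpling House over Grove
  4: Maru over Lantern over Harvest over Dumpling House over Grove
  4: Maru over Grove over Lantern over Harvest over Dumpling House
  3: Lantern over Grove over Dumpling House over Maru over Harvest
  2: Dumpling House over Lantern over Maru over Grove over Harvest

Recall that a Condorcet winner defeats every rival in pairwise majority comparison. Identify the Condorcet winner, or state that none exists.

Maru

Pairwise majorities:
Harvest vs Lantern: Lantern, 13–2.
Harvest vs Grove: 2+4 = 6 for Harvest, 9 for Grove — Grove by 9–6.
Harvest vs Dumpling House: Harvest, 10–5.
Harvest vs Maru: 2 for Harvest, 13 for Maru — Maru by 13–2.
Lantern vs Grove: Lantern wins 11–4.
Lantern vs Dumpling House: 2+4+4+3 = 13 for Lantern, 2 for Dumpling House — Lantern by 13–2.
Lantern vs Maru: 2+3+2 = 7 for Lantern, 8 for Maru — Maru by 8–7.
Grove vs Dumpling House: Dumpling House, 8–7.
Grove vs Maru: Grove preferred on 3 ballots; Maru wins 12–3.
Dumpling House vs Maru: Maru, 10–5.
Maru defeats every rival head-to-head and is the Condorcet winner.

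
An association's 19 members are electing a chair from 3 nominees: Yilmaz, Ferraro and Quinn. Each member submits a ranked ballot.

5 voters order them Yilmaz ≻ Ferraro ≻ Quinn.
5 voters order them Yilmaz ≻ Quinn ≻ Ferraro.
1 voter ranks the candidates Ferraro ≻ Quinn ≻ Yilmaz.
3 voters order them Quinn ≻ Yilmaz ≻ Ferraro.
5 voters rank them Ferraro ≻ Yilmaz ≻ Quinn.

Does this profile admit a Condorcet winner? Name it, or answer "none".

Check each pair by majority over 19 ballots:
Yilmaz vs Ferraro: Yilmaz wins 13–6.
Yilmaz–Quinn: Yilmaz 15–4.
Ferraro vs Quinn: Ferraro wins 11–8.
Yilmaz wins every pairwise contest, so Yilmaz is the Condorcet winner.

Yilmaz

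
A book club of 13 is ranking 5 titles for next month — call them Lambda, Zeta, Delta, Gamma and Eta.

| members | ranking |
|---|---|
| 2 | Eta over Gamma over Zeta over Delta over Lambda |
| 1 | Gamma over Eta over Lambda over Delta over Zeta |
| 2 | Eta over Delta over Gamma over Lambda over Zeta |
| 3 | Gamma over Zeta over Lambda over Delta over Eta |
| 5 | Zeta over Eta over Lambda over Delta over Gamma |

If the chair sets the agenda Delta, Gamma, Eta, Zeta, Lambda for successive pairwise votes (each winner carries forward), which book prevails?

Round 1: Delta vs Gamma — 7–6, Delta advances.
Round 2: Delta vs Eta — 3–10, Eta advances.
Round 3: Eta vs Zeta — 5–8, Zeta advances.
Round 4: Zeta vs Lambda — 10–3, Zeta advances.
Zeta survives the agenda.

Zeta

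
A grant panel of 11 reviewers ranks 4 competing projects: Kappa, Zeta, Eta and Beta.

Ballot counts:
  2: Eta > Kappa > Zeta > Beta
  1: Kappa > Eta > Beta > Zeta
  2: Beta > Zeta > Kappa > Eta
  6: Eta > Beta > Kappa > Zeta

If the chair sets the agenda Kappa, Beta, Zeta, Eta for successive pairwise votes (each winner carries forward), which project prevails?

Eta

Round 1: Kappa vs Beta — 3–8, Beta advances.
Round 2: Beta vs Zeta — 9–2, Beta advances.
Round 3: Beta vs Eta — 2–9, Eta advances.
Eta survives the agenda.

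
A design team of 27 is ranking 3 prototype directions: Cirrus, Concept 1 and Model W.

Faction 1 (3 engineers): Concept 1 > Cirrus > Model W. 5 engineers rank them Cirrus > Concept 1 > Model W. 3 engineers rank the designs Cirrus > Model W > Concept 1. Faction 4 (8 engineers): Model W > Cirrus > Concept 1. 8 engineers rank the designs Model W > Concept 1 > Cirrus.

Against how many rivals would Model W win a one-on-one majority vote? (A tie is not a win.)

Model W against each rival (27 engineers):
Model W vs Cirrus: Model W wins 16–11.
Model W vs Concept 1: Model W, 19–8.
Model W beats Cirrus, Concept 1 — 2 pairwise wins.

2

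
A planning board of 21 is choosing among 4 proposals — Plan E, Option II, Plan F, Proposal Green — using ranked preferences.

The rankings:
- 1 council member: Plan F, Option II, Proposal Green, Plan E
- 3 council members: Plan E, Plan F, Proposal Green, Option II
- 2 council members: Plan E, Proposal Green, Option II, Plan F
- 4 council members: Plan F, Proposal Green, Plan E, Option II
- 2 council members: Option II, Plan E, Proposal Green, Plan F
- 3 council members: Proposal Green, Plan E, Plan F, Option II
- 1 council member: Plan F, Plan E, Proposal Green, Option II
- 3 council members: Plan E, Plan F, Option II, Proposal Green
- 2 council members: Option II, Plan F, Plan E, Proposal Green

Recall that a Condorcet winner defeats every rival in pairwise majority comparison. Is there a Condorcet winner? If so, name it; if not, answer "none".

Plan E

Check each pair by majority over 21 ballots:
Plan E–Option II: Plan E 16–5.
Plan E vs Plan F: Plan E wins 13–8.
Plan E–Proposal Green: Plan E 13–8.
Option II–Plan F: Plan F 15–6.
Option II vs Proposal Green: Proposal Green wins 13–8.
Plan F vs Proposal Green: Plan F, 14–7.
Only Plan E has no losses; Plan E is the Condorcet winner.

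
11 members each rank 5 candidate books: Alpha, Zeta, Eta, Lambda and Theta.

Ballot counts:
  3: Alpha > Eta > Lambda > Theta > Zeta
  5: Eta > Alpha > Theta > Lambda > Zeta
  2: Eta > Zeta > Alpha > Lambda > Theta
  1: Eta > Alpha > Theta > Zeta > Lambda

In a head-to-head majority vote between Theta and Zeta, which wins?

Theta

Ballots ranking Theta above Zeta: 3 + 5 + 1 = 9.
Ballots ranking Zeta above Theta: 11 − 9 = 2.
Theta wins the head-to-head 9–2.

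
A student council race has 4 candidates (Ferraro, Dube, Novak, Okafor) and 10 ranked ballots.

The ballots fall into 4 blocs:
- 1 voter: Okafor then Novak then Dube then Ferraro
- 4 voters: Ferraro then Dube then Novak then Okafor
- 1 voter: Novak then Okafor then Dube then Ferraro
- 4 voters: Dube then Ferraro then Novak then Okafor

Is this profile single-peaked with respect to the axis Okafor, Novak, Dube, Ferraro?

yes

Axis positions: Okafor=1, Novak=2, Dube=3, Ferraro=4.
Bloc 1 (peak Okafor at position 1): ranking walks positions 1-2-3-4, expanding outward from the peak — single-peaked.
Bloc 2 (peak Ferraro at position 4): ranking walks positions 4-3-2-1, expanding outward from the peak — single-peaked.
Bloc 3 (peak Novak at position 2): ranking walks positions 2-1-3-4, expanding outward from the peak — single-peaked.
Bloc 4 (peak Dube at position 3): ranking walks positions 3-4-2-1, expanding outward from the peak — single-peaked.
Every ranking is single-peaked on this axis.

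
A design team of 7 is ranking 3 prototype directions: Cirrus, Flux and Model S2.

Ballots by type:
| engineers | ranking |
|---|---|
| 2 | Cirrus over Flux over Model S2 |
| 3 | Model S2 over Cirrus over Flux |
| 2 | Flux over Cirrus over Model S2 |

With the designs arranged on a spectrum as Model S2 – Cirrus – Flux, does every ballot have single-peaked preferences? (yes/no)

Axis positions: Model S2=1, Cirrus=2, Flux=3.
Type 1 (peak Cirrus at position 2): ranking walks positions 2-3-1, expanding outward from the peak — single-peaked.
Type 2 (peak Model S2 at position 1): ranking walks positions 1-2-3, expanding outward from the peak — single-peaked.
Type 3 (peak Flux at position 3): ranking walks positions 3-2-1, expanding outward from the peak — single-peaked.
Every ranking is single-peaked on this axis.

yes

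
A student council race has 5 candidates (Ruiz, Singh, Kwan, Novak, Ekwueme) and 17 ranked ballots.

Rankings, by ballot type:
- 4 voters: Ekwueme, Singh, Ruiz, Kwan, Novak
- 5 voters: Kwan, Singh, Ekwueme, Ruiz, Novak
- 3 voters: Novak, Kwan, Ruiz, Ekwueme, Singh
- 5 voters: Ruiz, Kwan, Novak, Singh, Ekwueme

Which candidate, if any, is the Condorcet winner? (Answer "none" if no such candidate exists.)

Pairwise majorities:
Ruiz–Singh: Singh 9–8.
Ruiz vs Kwan: Ruiz wins 9–8.
Ruiz vs Novak: Ruiz, 14–3.
Ruiz vs Ekwueme: Ekwueme, 9–8.
Singh vs Kwan: Kwan, 13–4.
Singh vs Novak: Singh wins 9–8.
Singh vs Ekwueme: Singh, 10–7.
Kwan vs Novak: Kwan wins 14–3.
Kwan vs Ekwueme: Kwan, 13–4.
Novak vs Ekwueme: Ekwueme, 9–8.
No candidate is unbeaten: Ruiz loses to Singh; Singh loses to Kwan; Kwan loses to Ruiz; Novak loses to Ruiz; Ekwueme loses to Singh. In particular Ruiz > Kwan > Singh > Ruiz is a majority cycle — no Condorcet winner exists.

none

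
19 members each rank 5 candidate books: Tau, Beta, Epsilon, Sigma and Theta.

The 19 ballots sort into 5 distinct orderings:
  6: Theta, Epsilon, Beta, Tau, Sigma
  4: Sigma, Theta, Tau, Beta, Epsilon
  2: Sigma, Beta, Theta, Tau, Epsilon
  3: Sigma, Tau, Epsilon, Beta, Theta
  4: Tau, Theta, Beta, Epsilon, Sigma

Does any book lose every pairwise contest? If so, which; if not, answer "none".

Pairwise majorities:
Tau vs Beta: Tau, 11–8.
Tau–Epsilon: Tau 13–6.
Tau–Sigma: Tau 10–9.
Tau vs Theta: Tau is ranked higher on 3+4 = 7 ballots, Theta on 12. Theta wins 12–7.
Beta vs Epsilon: Beta wins 10–9.
Beta–Sigma: Beta 10–9.
Beta vs Theta: Theta, 14–5.
Epsilon vs Sigma: 10 to 9, Epsilon.
Epsilon vs Theta: Theta, 16–3.
Sigma vs Theta: 9 to 10, Theta.
Sigma loses to every other book — it is the Condorcet loser.

Sigma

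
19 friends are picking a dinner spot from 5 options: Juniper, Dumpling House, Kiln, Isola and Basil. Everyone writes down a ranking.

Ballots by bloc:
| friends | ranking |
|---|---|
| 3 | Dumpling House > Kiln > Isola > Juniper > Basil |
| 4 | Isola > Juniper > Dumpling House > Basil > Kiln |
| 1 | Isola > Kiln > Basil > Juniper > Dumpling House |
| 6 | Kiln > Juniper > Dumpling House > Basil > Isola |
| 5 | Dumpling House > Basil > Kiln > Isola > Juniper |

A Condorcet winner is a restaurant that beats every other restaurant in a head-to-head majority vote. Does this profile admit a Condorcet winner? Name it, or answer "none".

Head-to-head results (19 friends):
Juniper vs Dumpling House: Juniper, 11–8.
Juniper vs Kiln: Kiln wins 15–4.
Juniper–Isola: Isola 13–6.
Juniper–Basil: Juniper 13–6.
Dumpling House vs Kiln: Dumpling House, 12–7.
Dumpling House–Isola: Dumpling House 14–5.
Dumpling House vs Basil: Dumpling House wins 18–1.
Kiln vs Isola: Kiln wins 14–5.
Kiln–Basil: Kiln 10–9.
Isola–Basil: Basil 11–8.
Each restaurant drops at least one matchup (Juniper loses to Kiln; Dumpling House loses to Juniper; Kiln loses to Dumpling House; Isola loses to Dumpling House; Basil loses to Juniper); the cycle Juniper → Dumpling House → Kiln → Juniper rules out a Condorcet winner.

none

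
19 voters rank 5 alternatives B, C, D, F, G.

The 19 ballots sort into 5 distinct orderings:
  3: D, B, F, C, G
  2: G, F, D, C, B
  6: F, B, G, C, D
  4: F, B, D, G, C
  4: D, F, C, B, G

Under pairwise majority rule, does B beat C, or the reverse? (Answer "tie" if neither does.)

B

Ballots ranking B above C: 3 + 6 + 4 = 13.
Ballots ranking C above B: 19 − 13 = 6.
B wins the head-to-head 13–6.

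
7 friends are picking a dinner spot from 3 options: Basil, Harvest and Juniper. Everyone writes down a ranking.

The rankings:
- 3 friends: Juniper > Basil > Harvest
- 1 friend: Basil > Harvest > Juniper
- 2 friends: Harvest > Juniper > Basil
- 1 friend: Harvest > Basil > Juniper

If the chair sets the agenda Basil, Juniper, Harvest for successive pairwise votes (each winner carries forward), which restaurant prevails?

Round 1: Basil vs Juniper — 2–5, Juniper advances.
Round 2: Juniper vs Harvest — 3–4, Harvest advances.
Harvest survives the agenda.

Harvest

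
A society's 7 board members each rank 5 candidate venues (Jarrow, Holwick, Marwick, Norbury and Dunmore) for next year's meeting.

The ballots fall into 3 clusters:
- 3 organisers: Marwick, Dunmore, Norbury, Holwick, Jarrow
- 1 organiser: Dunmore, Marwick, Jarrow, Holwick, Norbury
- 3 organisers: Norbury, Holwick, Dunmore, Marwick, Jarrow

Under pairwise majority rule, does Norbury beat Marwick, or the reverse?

Ballots ranking Norbury above Marwick: 3.
Ballots ranking Marwick above Norbury: 7 − 3 = 4.
Marwick wins the head-to-head 4–3.

Marwick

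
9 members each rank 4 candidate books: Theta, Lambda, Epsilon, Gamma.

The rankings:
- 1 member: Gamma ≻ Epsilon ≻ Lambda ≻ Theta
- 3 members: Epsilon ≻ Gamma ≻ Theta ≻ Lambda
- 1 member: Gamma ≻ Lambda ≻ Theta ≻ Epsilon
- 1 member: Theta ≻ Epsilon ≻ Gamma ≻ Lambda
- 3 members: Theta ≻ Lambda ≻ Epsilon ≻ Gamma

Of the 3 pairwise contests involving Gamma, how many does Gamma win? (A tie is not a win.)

2

Gamma against each rival (9 members):
Gamma vs Theta: Gamma is ranked higher on 1+3+1 = 5 ballots, Theta on 4. Gamma wins 5–4.
Gamma–Lambda: Gamma 6–3.
Gamma vs Epsilon: Epsilon wins 7–2.
Gamma beats Theta, Lambda; loses to Epsilon — 2 pairwise wins.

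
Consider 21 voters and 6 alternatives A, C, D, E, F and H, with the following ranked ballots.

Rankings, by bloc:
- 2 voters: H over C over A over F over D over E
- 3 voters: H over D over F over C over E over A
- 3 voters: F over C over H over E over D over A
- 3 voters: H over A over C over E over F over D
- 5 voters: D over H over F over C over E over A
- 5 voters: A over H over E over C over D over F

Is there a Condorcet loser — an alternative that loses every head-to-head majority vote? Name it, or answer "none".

Pairwise majorities:
A vs C: A is ranked higher on 3+5 = 8 ballots, C on 13. C wins 13–8.
A vs D: 10 to 11, D.
A vs E: A preferred on 2+3+5 = 10 ballots; E wins 11–10.
A vs F: A is ranked higher on 2+3+5 = 10 ballots, F on 11. F wins 11–10.
A vs H: H wins 16–5.
C vs D: C preferred on 2+3+3+5 = 13 ballots; C wins 13–8.
C vs E: C, 16–5.
C vs F: C is ranked higher on 2+3+5 = 10 ballots, F on 11. F wins 11–10.
C vs H: C is ranked higher on 3 ballots, H on 18. H wins 18–3.
D vs E: E, 11–10.
D vs F: D wins 13–8.
D vs H: 5 to 16, H.
E vs F: E preferred on 3+5 = 8 ballots; F wins 13–8.
E vs H: 0 to 21, H.
F vs H: 3 for F, 18 for H — H by 18–3.
A loses to every other alternative — it is the Condorcet loser.

A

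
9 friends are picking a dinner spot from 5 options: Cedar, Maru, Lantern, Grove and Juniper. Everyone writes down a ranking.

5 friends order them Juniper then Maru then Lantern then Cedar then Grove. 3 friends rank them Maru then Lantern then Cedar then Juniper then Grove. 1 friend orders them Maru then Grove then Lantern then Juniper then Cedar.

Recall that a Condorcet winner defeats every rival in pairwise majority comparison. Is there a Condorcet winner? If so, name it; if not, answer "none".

Head-to-head results (9 friends):
Cedar vs Maru: Cedar preferred on 0 ballots; Maru wins 9–0.
Cedar vs Lantern: Cedar is ranked higher on 0 ballots, Lantern on 9. Lantern wins 9–0.
Cedar vs Grove: Cedar preferred on 5+3 = 8 ballots; Cedar wins 8–1.
Cedar vs Juniper: Cedar is ranked higher on 3 ballots, Juniper on 6. Juniper wins 6–3.
Maru vs Lantern: 5+3+1 = 9 for Maru, 0 for Lantern — Maru by 9–0.
Maru vs Grove: 9 to 0, Maru.
Maru vs Juniper: 4 to 5, Juniper.
Lantern vs Grove: Lantern is ranked higher on 5+3 = 8 ballots, Grove on 1. Lantern wins 8–1.
Lantern vs Juniper: 3+1 = 4 for Lantern, 5 for Juniper — Juniper by 5–4.
Grove vs Juniper: Grove is ranked higher on 1 ballot, Juniper on 8. Juniper wins 8–1.
Juniper defeats every rival head-to-head and is the Condorcet winner.

Juniper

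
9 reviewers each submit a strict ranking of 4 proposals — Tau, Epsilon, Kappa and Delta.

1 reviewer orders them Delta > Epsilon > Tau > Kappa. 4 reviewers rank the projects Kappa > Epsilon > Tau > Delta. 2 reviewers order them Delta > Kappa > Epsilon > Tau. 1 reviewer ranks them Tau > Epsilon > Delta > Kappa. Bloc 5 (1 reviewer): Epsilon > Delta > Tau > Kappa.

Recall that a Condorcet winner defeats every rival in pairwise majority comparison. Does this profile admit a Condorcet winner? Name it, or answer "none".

Pairwise majorities:
Tau vs Epsilon: Tau is ranked higher on 1 ballot, Epsilon on 8. Epsilon wins 8–1.
Tau vs Kappa: Tau is ranked higher on 1+1+1 = 3 ballots, Kappa on 6. Kappa wins 6–3.
Tau vs Delta: 4+1 = 5 for Tau, 4 for Delta — Tau by 5–4.
Epsilon vs Kappa: Epsilon preferred on 1+1+1 = 3 ballots; Kappa wins 6–3.
Epsilon vs Delta: 4+1+1 = 6 for Epsilon, 3 for Delta — Epsilon by 6–3.
Kappa vs Delta: 4 to 5, Delta.
Each project drops at least one matchup (Tau loses to Epsilon; Epsilon loses to Kappa; Kappa loses to Delta; Delta loses to Tau); the cycle Tau > Delta > Kappa > Tau rules out a Condorcet winner.

none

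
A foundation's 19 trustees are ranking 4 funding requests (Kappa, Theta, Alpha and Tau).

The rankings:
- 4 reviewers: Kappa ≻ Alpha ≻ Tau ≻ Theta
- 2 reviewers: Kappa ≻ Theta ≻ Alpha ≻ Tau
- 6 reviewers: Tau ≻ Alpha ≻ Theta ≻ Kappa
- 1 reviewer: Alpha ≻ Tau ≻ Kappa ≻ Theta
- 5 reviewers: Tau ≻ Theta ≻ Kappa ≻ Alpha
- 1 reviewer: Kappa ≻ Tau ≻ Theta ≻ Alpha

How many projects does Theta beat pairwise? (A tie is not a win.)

1

Theta against each rival (19 reviewers):
Theta vs Kappa: 11 to 8, Theta.
Theta vs Alpha: 2+5+1 = 8 for Theta, 11 for Alpha — Alpha by 11–8.
Theta vs Tau: Theta is ranked higher on 2 ballots, Tau on 17. Tau wins 17–2.
Theta beats Kappa; loses to Alpha, Tau — 1 pairwise win.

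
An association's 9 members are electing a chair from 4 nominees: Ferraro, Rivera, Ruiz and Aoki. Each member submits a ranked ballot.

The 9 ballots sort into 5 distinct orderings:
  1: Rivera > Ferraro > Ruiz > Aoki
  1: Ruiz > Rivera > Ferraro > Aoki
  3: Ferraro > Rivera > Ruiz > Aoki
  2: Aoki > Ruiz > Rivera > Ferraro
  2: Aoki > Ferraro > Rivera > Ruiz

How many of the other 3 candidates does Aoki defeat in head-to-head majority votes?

0

Aoki against each rival (9 voters):
Aoki vs Ferraro: Ferraro wins 5–4.
Aoki vs Rivera: Rivera, 5–4.
Aoki vs Ruiz: 4 to 5, Ruiz.
Aoki beats no one; loses to Ferraro, Rivera, Ruiz — 0 pairwise wins.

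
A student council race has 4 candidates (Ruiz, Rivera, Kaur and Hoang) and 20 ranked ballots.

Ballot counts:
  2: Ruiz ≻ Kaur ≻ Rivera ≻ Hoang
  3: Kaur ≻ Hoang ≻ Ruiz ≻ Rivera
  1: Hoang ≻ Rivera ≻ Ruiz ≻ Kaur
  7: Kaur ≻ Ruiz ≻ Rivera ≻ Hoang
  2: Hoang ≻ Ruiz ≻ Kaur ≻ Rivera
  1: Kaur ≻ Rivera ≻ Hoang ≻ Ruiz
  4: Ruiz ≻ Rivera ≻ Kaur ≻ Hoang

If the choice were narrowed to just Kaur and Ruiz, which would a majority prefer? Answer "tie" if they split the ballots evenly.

Ballots ranking Kaur above Ruiz: 3 + 7 + 1 = 11.
Ballots ranking Ruiz above Kaur: 20 − 11 = 9.
Kaur wins the head-to-head 11–9.

Kaur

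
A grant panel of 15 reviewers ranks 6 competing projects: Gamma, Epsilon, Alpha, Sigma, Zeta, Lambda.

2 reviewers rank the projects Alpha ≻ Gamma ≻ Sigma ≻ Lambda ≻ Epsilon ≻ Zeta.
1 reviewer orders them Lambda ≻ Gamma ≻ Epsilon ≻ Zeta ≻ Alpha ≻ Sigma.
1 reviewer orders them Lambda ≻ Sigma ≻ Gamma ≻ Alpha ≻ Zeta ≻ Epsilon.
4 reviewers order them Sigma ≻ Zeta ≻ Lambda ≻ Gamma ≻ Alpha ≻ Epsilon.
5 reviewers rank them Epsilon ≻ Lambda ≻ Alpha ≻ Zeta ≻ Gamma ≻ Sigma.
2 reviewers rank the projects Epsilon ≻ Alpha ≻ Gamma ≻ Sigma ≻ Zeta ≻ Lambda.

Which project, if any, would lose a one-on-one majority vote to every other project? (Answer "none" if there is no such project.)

Pairwise majorities:
Gamma vs Epsilon: Gamma, 8–7.
Gamma vs Alpha: Gamma is ranked higher on 1+1+4 = 6 ballots, Alpha on 9. Alpha wins 9–6.
Gamma vs Sigma: Gamma preferred on 2+1+5+2 = 10 ballots; Gamma wins 10–5.
Gamma vs Zeta: 6 to 9, Zeta.
Gamma vs Lambda: Gamma is ranked higher on 2+2 = 4 ballots, Lambda on 11. Lambda wins 11–4.
Epsilon vs Alpha: 8 to 7, Epsilon.
Epsilon vs Sigma: Epsilon preferred on 1+5+2 = 8 ballots; Epsilon wins 8–7.
Epsilon vs Zeta: Epsilon, 10–5.
Epsilon–Lambda: Lambda 8–7.
Alpha vs Sigma: 2+1+5+2 = 10 for Alpha, 5 for Sigma — Alpha by 10–5.
Alpha vs Zeta: 10 to 5, Alpha.
Alpha–Lambda: Lambda 11–4.
Sigma vs Zeta: Sigma wins 9–6.
Sigma vs Lambda: Sigma is ranked higher on 2+4+2 = 8 ballots, Lambda on 7. Sigma wins 8–7.
Zeta vs Lambda: 4+2 = 6 for Zeta, 9 for Lambda — Lambda by 9–6.
Every project wins at least one matchup (Gamma beats Epsilon; Epsilon beats Alpha; Alpha beats Gamma; Sigma beats Zeta; Zeta beats Gamma; Lambda beats Gamma), so there is no Condorcet loser.

none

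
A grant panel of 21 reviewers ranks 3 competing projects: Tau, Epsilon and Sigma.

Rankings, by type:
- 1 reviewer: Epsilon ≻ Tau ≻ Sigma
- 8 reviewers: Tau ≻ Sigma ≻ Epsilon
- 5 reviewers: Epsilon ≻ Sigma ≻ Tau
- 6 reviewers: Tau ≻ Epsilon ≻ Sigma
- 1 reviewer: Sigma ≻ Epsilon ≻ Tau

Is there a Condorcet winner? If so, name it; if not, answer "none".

Tau

Check each pair by majority over 21 ballots:
Tau vs Epsilon: Tau preferred on 8+6 = 14 ballots; Tau wins 14–7.
Tau–Sigma: Tau 15–6.
Epsilon vs Sigma: Epsilon preferred on 1+5+6 = 12 ballots; Epsilon wins 12–9.
Only Tau has no losses; Tau is the Condorcet winner.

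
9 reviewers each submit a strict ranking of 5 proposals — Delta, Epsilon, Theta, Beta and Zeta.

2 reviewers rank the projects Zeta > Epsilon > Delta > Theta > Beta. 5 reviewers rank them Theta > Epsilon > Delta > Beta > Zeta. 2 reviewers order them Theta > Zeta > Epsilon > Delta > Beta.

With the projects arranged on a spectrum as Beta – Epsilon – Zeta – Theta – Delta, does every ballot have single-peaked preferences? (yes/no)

Axis positions: Beta=1, Epsilon=2, Zeta=3, Theta=4, Delta=5.
Cluster 1: ranking walks positions 3-2-5-4-1; Delta is ranked above Theta even though Theta lies between Delta and the peak Zeta on the axis — preferences dip and rise again. Not single-peaked.
Cluster 2: ranking walks positions 4-2-5-1-3; Epsilon is ranked above Zeta even though Zeta lies between Epsilon and the peak Theta on the axis — preferences dip and rise again. Not single-peaked.
Cluster 3 (peak Theta at position 4): ranking walks positions 4-3-2-5-1, expanding outward from the peak — single-peaked.
Cluster 1 violates single-peakedness, so the profile is not single-peaked on this axis.

no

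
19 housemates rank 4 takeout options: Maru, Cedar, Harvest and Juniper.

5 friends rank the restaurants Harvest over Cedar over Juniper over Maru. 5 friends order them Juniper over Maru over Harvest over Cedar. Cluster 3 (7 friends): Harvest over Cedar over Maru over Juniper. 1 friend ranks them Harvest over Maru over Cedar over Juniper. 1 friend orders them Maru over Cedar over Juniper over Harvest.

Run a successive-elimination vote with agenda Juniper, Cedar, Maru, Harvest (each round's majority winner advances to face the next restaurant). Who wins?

Harvest

Round 1: Juniper vs Cedar — 5–14, Cedar advances.
Round 2: Cedar vs Maru — 12–7, Cedar advances.
Round 3: Cedar vs Harvest — 1–18, Harvest advances.
The agenda winner is Harvest.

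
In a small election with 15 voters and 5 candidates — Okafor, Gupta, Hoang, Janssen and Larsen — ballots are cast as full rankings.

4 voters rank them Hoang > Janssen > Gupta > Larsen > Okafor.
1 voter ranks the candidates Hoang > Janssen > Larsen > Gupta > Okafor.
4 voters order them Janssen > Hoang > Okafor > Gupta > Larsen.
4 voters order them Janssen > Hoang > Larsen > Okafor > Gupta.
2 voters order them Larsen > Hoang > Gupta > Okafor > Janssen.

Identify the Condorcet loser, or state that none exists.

none

Head-to-head results (15 voters):
Okafor–Gupta: Okafor 8–7.
Okafor vs Hoang: Hoang wins 15–0.
Okafor–Janssen: Janssen 13–2.
Okafor vs Larsen: Okafor preferred on 4 ballots; Larsen wins 11–4.
Gupta–Hoang: Hoang 15–0.
Gupta vs Janssen: 2 for Gupta, 13 for Janssen — Janssen by 13–2.
Gupta vs Larsen: Gupta preferred on 4+4 = 8 ballots; Gupta wins 8–7.
Hoang vs Janssen: 4+1+2 = 7 for Hoang, 8 for Janssen — Janssen by 8–7.
Hoang vs Larsen: Hoang is ranked higher on 4+1+4+4 = 13 ballots, Larsen on 2. Hoang wins 13–2.
Janssen vs Larsen: Janssen wins 13–2.
Every candidate wins at least one matchup (Okafor beats Gupta; Gupta beats Larsen; Hoang beats Okafor; Janssen beats Okafor; Larsen beats Okafor), so there is no Condorcet loser.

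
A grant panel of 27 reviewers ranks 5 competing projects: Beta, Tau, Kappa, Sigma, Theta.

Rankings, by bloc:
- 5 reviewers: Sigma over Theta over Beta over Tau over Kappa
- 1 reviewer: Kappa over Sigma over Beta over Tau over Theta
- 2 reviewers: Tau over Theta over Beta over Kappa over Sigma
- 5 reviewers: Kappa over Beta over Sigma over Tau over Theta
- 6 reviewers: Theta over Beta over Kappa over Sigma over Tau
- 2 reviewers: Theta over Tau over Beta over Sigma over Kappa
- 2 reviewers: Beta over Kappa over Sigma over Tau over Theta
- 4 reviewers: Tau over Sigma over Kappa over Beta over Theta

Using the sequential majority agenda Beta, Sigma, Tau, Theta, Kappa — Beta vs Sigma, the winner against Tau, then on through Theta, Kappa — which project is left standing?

Theta

Round 1: Beta vs Sigma — 17–10, Beta advances.
Round 2: Beta vs Tau — 19–8, Beta advances.
Round 3: Beta vs Theta — 12–15, Theta advances.
Round 4: Theta vs Kappa — 15–12, Theta advances.
Theta survives the agenda.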